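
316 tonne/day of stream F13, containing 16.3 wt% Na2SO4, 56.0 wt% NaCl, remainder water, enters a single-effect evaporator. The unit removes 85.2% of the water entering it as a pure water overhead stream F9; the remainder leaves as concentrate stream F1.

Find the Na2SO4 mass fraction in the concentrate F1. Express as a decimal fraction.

Na2SO4 is not removed: 316×0.163 = 51.508 tonne/day of Na2SO4 enters F1.
water entering = 316×0.277 = 87.532 tonne/day; overhead removed = 0.852×87.532 = 74.577 tonne/day.
Concentrate = 316 − 74.577 = 241.42 tonne/day.
Mass fraction = 51.508/241.42 = 0.213.

0.213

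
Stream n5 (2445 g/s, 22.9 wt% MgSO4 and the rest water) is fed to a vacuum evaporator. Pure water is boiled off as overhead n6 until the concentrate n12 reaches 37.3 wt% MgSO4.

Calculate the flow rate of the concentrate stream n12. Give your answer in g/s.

1501 g/s

MgSO4 is conserved: 2445×0.229 = 559.9 g/s all reports to the concentrate.
Concentrate = 559.9/(target fraction) = 1501.1 g/s.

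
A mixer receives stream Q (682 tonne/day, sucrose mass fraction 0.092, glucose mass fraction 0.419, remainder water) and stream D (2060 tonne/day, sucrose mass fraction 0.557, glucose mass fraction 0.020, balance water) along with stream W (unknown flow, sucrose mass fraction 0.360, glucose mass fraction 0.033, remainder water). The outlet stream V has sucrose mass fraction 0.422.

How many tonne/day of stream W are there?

Let W be the unknown flow. Total out = 2742 + W.
sucrose balance: 1210.2 + 0.360·W = 0.422·(2742 + W)
(0.360 − 0.422)·W = 0.422×2742 − 1210.2 = -53.04
W = -53.04 / -0.062 = 855.48 tonne/day

855.5 tonne/day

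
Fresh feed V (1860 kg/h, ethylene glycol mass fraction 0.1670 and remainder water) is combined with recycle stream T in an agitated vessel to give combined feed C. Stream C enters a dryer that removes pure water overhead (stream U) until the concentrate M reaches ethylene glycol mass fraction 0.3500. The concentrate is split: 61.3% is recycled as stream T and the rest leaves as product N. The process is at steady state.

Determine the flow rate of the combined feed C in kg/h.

Overall ethylene glycol balance (none leaves overhead): ethylene glycol in fresh feed = ethylene glycol in product, i.e. 1860×0.167 = (1−0.613)·M·0.350.
M = 310.62/(0.350×0.387) = 2293.2 kg/h.
Recycle T = 0.613×2293.2 = 1405.8 kg/h.
Combined feed C = 1860 + 1405.8 = 3265.8 kg/h.

3266 kg/h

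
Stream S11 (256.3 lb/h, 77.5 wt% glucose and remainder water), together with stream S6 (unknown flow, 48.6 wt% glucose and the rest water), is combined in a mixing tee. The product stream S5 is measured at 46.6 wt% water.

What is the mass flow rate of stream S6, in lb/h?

Let S6 be the unknown flow. Total out = 256.3 + S6.
water balance: 57.668 + 0.514·S6 = 0.466·(256.3 + S6)
(0.514 − 0.466)·S6 = 0.466×256.3 − 57.668 = 61.768
S6 = 61.768 / 0.048 = 1286.8 lb/h

1287 lb/h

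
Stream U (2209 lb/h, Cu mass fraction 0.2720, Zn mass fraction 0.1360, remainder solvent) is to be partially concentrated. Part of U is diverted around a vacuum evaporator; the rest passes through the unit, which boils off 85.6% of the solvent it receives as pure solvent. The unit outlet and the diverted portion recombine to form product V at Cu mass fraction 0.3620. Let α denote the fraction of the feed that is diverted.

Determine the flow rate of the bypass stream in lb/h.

All 2209×0.272 = 600.85 lb/h of Cu reaches V, so V = 600.85/0.362 = 1659.8 lb/h and vapour = 549.2 lb/h.
The evaporator receives (1−α)·2209 of feed at 0.592 solvent and removes 0.856 of that solvent:
0.856×0.592×(1−α)×2209 = 549.2
(1−α) = 549.2/1119.4 = 0.4906;  α = 0.5094.
Bypass flow = 0.5094×2209 = 1125.2 lb/h.

1125 lb/h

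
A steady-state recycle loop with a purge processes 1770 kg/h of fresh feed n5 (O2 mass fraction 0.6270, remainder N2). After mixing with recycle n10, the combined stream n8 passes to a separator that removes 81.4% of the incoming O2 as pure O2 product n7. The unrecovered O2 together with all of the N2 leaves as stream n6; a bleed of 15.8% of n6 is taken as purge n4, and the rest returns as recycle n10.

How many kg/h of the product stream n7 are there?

O2 in n8: m_A = 1770×0.627 + (1−0.158)·(1−0.814)·m_A, so m_A = 1109.8/0.8434 = 1315.9 kg/h.
Product n7 = 0.814×1315.9 = 1071.1 kg/h.

1071 kg/h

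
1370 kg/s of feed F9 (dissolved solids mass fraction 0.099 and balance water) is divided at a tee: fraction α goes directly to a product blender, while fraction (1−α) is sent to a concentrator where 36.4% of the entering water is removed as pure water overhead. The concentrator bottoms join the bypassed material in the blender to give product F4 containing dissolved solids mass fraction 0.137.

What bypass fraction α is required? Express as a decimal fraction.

All 1370×0.099 = 135.63 kg/s of dissolved solids reaches F4, so F4 = 135.63/0.137 = 990 kg/s and vapour = 380 kg/s.
The evaporator receives (1−α)·1370 of feed at 0.901 water and removes 0.364 of that water:
0.364×0.901×(1−α)×1370 = 380
(1−α) = 380/449.31 = 0.8457;  α = 0.1543.

0.154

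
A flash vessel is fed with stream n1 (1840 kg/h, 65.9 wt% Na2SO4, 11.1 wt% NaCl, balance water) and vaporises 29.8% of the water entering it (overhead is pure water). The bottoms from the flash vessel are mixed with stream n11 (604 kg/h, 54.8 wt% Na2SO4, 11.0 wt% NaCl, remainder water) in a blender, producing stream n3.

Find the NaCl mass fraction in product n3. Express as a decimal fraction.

0.117

Vapour removed = 0.298×0.230×1840 = 126.11 kg/h; concentrate = 1713.9 kg/h.
NaCl reaching the mixer = 204.24 (from concentrate) + 604×0.110 = 270.68 kg/h.
Product flow = 1713.9 + 604 = 2317.9 kg/h; NaCl fraction = 0.117.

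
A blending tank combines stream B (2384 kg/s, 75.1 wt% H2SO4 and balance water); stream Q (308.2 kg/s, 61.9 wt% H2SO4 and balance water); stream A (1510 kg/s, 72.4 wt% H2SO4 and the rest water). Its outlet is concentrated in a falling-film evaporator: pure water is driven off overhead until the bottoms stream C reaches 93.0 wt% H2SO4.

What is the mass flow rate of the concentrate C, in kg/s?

3306 kg/s

H2SO4 entering = 2384×0.751 + 308.2×0.619 + 1510×0.724 = 3074.4 kg/s.
All H2SO4 reports to C, so C = 3074.4/0.930 = 3305.8 kg/s.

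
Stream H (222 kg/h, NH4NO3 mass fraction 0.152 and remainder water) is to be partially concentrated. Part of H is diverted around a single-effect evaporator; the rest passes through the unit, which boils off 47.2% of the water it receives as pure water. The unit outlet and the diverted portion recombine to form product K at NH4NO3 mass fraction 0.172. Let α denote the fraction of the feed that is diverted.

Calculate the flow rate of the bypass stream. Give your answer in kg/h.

All 222×0.152 = 33.744 kg/h of NH4NO3 reaches K, so K = 33.744/0.172 = 196.19 kg/h and vapour = 25.814 kg/h.
The evaporator receives (1−α)·222 of feed at 0.848 water and removes 0.472 of that water:
0.472×0.848×(1−α)×222 = 25.814
(1−α) = 25.814/88.857 = 0.2905;  α = 0.7095.
Bypass flow = 0.7095×222 = 157.51 kg/h.

157.5 kg/h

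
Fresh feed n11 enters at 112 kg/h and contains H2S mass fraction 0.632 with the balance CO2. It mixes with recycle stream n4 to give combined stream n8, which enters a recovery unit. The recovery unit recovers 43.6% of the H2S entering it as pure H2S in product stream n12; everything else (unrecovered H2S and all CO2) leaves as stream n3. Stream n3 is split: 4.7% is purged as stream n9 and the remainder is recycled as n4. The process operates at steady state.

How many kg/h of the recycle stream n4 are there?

918 kg/h

CO2 enters only via n11 and leaves only via the purge: 112×0.368 = 0.047×(CO2 in n3), and the recovery unit passes all CO2, so CO2 in n8 = CO2 in n3 = 876.94 kg/h.
H2S in n8: m_A = 112×0.632 + (1−0.047)·(1−0.436)·m_A, so m_A = 70.784/0.4625 = 153.04 kg/h.
n3 = (1−0.436)×153.04 + 876.94 = 963.25 kg/h.
Recycle n4 = (1−0.047)×963.25 = 917.98 kg/h.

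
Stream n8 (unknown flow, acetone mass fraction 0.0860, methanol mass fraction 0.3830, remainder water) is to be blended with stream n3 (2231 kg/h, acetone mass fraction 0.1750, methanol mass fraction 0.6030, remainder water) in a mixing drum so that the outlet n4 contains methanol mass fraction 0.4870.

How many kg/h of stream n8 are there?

Let n8 be the unknown flow. Total out = 2231 + n8.
methanol balance: 1345.3 + 0.383·n8 = 0.487·(2231 + n8)
(0.383 − 0.487)·n8 = 0.487×2231 − 1345.3 = -258.8
n8 = -258.8 / -0.104 = 2488.4 kg/h

2488 kg/h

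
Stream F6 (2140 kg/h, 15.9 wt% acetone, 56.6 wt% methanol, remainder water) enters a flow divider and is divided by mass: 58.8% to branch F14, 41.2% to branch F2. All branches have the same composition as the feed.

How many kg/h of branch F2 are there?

Branch F2 flow = 0.412×2140 = 881.68 kg/h.

881.7 kg/h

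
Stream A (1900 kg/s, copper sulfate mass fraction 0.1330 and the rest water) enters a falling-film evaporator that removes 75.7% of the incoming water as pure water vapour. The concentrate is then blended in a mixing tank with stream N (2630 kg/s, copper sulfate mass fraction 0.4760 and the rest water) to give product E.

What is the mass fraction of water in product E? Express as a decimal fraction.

0.5417

Vapour removed = 0.757×0.867×1900 = 1247 kg/s; concentrate = 652.99 kg/s.
water reaching the mixer = 400.29 (from concentrate) + 2630×0.524 = 1778.4 kg/s.
Product flow = 652.99 + 2630 = 3283 kg/s; water fraction = 0.5417.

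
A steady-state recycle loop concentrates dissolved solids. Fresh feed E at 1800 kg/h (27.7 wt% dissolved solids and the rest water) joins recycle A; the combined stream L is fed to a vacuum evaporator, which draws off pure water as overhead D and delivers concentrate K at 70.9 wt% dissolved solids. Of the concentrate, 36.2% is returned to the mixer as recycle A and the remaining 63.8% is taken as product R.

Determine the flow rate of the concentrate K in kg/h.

1102 kg/h

Overall dissolved solids balance (none leaves overhead): dissolved solids in fresh feed = dissolved solids in product, i.e. 1800×0.277 = (1−0.362)·K·0.709.
K = 498.6/(0.709×0.638) = 1102.3 kg/h.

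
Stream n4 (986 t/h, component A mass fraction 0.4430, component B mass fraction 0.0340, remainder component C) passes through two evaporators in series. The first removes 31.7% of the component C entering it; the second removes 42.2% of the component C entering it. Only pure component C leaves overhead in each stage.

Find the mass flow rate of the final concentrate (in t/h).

673.9 t/h

component C in feed = 986×0.523 = 515.68 t/h.
After stage 1: component C left = (1−0.317)×515.68 = 352.21; stream total = 822.53 t/h.
After stage 2: component C left = (1−0.422)×352.21 = 203.58; final concentrate = 673.9 t/h.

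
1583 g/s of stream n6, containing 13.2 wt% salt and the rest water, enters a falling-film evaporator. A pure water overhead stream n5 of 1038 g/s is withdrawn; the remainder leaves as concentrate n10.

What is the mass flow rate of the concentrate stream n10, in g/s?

Concentrate = 1583 − 1038 = 545 g/s.

545 g/s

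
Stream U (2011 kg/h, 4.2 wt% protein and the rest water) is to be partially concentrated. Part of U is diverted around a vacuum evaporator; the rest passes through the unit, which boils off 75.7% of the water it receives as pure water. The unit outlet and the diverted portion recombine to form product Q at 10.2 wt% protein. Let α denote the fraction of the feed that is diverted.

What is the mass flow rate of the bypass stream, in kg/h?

379.8 kg/h

All 2011×0.042 = 84.462 kg/h of protein reaches Q, so Q = 84.462/0.102 = 828.06 kg/h and vapour = 1182.9 kg/h.
The evaporator receives (1−α)·2011 of feed at 0.958 water and removes 0.757 of that water:
0.757×0.958×(1−α)×2011 = 1182.9
(1−α) = 1182.9/1458.4 = 0.8111;  α = 0.1889.
Bypass flow = 0.1889×2011 = 379.82 kg/h.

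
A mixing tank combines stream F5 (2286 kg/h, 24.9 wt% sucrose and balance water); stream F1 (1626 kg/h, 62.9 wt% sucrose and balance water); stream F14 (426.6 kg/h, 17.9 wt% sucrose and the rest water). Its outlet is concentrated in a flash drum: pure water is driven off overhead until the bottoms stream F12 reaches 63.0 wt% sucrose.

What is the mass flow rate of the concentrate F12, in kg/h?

sucrose entering = 2286×0.249 + 1626×0.629 + 426.6×0.179 = 1668.3 kg/h.
All sucrose reports to F12, so F12 = 1668.3/0.630 = 2648.1 kg/h.

2648 kg/h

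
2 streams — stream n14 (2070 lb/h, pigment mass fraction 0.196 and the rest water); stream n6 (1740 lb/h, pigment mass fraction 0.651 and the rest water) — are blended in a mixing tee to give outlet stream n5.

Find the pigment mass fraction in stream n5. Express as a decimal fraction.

Total flow out = 2070 + 1740 = 3810 lb/h.
pigment in = 2070×0.196 + 1740×0.651 = 1538.5 lb/h.
pigment mass fraction in n5 = 1538.5/3810 = 0.404.

0.404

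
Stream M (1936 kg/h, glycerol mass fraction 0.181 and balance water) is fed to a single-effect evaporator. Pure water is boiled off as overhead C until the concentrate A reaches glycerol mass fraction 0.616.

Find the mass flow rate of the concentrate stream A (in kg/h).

glycerol is conserved: 1936×0.181 = 350.42 kg/h all reports to the concentrate.
Concentrate = 350.42/(target fraction) = 568.86 kg/h.

568.9 kg/h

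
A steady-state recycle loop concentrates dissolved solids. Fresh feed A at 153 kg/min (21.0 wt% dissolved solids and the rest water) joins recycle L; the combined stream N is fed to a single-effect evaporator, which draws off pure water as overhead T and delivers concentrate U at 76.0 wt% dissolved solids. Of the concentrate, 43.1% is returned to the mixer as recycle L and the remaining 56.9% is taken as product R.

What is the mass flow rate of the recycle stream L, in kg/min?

Overall dissolved solids balance (none leaves overhead): dissolved solids in fresh feed = dissolved solids in product, i.e. 153×0.210 = (1−0.431)·U·0.760.
U = 32.13/(0.760×0.569) = 74.299 kg/min.
Recycle L = 0.431×74.299 = 32.023 kg/min.

32.02 kg/min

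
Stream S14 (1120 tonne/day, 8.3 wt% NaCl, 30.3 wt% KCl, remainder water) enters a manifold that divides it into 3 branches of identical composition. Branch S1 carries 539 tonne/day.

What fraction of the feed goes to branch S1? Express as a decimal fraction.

Fraction to S1 = 539/1120 = 0.4813.

0.481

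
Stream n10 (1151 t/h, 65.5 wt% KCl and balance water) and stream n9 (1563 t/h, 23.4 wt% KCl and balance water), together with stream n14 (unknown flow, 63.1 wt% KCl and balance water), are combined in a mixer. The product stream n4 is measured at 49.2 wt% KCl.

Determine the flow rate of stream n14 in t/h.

1551 t/h

Let n14 be the unknown flow. Total out = 2714 + n14.
KCl balance: 1119.6 + 0.631·n14 = 0.492·(2714 + n14)
(0.631 − 0.492)·n14 = 0.492×2714 − 1119.6 = 215.64
n14 = 215.64 / 0.139 = 1551.4 t/h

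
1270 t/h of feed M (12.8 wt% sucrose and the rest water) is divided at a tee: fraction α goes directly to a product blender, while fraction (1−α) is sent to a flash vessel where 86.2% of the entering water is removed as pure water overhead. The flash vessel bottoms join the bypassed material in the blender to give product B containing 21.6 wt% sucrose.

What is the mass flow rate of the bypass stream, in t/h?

581.7 t/h

All 1270×0.128 = 162.56 t/h of sucrose reaches B, so B = 162.56/0.216 = 752.59 t/h and vapour = 517.41 t/h.
The evaporator receives (1−α)·1270 of feed at 0.872 water and removes 0.862 of that water:
0.862×0.872×(1−α)×1270 = 517.41
(1−α) = 517.41/954.61 = 0.5420;  α = 0.4580.
Bypass flow = 0.4580×1270 = 581.65 t/h.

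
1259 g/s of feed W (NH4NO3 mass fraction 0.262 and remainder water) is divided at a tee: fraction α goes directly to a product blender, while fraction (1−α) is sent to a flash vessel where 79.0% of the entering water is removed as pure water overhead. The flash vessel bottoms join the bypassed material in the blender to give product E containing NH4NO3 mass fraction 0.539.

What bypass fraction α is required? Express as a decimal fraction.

0.119

All 1259×0.262 = 329.86 g/s of NH4NO3 reaches E, so E = 329.86/0.539 = 611.98 g/s and vapour = 647.02 g/s.
The evaporator receives (1−α)·1259 of feed at 0.738 water and removes 0.790 of that water:
0.790×0.738×(1−α)×1259 = 647.02
(1−α) = 647.02/734.02 = 0.8815;  α = 0.1185.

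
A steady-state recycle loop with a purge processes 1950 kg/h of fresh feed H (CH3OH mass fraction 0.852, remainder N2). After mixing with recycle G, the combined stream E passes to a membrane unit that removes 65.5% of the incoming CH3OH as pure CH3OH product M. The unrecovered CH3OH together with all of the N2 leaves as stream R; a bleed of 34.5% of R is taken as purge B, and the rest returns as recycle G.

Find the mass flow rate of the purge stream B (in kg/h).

544.1 kg/h

N2 enters only via H and leaves only via the purge: 1950×0.148 = 0.345×(N2 in R), and the membrane unit passes all N2, so N2 in E = N2 in R = 836.52 kg/h.
CH3OH in E: m_A = 1950×0.852 + (1−0.345)·(1−0.655)·m_A, so m_A = 1661.4/0.7740 = 2146.4 kg/h.
R = (1−0.655)×2146.4 + 836.52 = 1577 kg/h.
Purge B = 0.345×1577 = 544.08 kg/h.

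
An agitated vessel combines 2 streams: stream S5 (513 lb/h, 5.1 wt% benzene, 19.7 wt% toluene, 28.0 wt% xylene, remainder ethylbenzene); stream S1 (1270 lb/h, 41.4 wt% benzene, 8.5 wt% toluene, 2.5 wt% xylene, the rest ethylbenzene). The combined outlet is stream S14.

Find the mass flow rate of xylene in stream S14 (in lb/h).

175.4 lb/h

xylene out = xylene in = 513×0.280 + 1270×0.025 = 175.39 lb/h.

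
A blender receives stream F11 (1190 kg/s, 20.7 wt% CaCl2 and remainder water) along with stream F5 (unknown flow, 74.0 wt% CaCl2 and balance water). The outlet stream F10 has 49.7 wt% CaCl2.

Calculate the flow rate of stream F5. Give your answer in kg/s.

Let F5 be the unknown flow. Total out = 1190 + F5.
CaCl2 balance: 246.33 + 0.740·F5 = 0.497·(1190 + F5)
(0.740 − 0.497)·F5 = 0.497×1190 − 246.33 = 345.1
F5 = 345.1 / 0.243 = 1420.2 kg/s

1420 kg/s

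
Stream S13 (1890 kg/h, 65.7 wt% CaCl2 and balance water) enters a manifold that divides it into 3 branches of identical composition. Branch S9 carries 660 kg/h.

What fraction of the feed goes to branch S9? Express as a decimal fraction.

0.349

Fraction to S9 = 660/1890 = 0.3492.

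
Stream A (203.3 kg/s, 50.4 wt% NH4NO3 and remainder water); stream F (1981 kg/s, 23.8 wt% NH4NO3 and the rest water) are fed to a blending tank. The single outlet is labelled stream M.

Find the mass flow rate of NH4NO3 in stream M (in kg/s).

NH4NO3 out = NH4NO3 in = 203.3×0.504 + 1981×0.238 = 573.94 kg/s.

573.9 kg/s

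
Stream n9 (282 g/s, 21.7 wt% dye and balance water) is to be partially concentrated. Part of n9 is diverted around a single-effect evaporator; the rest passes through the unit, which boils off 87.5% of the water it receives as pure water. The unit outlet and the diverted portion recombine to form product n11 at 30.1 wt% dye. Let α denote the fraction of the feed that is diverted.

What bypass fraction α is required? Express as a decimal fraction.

0.593

All 282×0.217 = 61.194 g/s of dye reaches n11, so n11 = 61.194/0.301 = 203.3 g/s and vapour = 78.698 g/s.
The evaporator receives (1−α)·282 of feed at 0.783 water and removes 0.875 of that water:
0.875×0.783×(1−α)×282 = 78.698
(1−α) = 78.698/193.21 = 0.4073;  α = 0.5927.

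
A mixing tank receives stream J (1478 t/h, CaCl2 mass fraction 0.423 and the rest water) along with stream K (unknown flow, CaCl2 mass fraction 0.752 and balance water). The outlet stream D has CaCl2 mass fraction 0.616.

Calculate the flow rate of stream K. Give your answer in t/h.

Let K be the unknown flow. Total out = 1478 + K.
CaCl2 balance: 625.19 + 0.752·K = 0.616·(1478 + K)
(0.752 − 0.616)·K = 0.616×1478 − 625.19 = 285.25
K = 285.25 / 0.136 = 2097.5 t/h

2097 t/h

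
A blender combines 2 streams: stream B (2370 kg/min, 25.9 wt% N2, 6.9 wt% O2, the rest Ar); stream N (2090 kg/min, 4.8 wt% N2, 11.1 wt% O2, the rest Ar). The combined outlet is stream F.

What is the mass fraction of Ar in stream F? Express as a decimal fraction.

0.751

Total flow out = 2370 + 2090 = 4460 kg/min.
Ar in = 2370×0.672 + 2090×0.841 = 3350.3 kg/min.
Ar mass fraction in F = 3350.3/4460 = 0.751.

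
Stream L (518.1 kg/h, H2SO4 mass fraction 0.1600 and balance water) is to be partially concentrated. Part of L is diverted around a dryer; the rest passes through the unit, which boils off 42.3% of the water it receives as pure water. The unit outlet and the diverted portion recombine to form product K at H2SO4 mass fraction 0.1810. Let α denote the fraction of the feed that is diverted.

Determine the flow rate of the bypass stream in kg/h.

348.9 kg/h

All 518.1×0.160 = 82.896 kg/h of H2SO4 reaches K, so K = 82.896/0.181 = 457.99 kg/h and vapour = 60.111 kg/h.
The evaporator receives (1−α)·518.1 of feed at 0.840 water and removes 0.423 of that water:
0.423×0.840×(1−α)×518.1 = 60.111
(1−α) = 60.111/184.09 = 0.3265;  α = 0.6735.
Bypass flow = 0.6735×518.1 = 348.93 kg/h.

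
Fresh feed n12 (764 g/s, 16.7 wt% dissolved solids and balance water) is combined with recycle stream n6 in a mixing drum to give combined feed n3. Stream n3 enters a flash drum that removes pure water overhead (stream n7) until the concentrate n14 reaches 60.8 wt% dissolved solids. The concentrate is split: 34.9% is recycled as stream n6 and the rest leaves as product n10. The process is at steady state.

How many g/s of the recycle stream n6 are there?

Overall dissolved solids balance (none leaves overhead): dissolved solids in fresh feed = dissolved solids in product, i.e. 764×0.167 = (1−0.349)·n14·0.608.
n14 = 127.59/(0.608×0.651) = 322.35 g/s.
Recycle n6 = 0.349×322.35 = 112.5 g/s.

112.5 g/s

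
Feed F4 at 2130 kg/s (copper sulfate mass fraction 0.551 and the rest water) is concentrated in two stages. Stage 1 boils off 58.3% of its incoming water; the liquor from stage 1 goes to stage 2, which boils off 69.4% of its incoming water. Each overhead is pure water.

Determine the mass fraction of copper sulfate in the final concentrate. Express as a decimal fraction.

water in feed = 2130×0.449 = 956.37 kg/s.
After stage 1: water left = (1−0.583)×956.37 = 398.81; stream total = 1572.4 kg/s.
After stage 2: water left = (1−0.694)×398.81 = 122.03; final concentrate = 1295.7 kg/s.
copper sulfate fraction = 1173.6/1295.7 = 0.906.

0.906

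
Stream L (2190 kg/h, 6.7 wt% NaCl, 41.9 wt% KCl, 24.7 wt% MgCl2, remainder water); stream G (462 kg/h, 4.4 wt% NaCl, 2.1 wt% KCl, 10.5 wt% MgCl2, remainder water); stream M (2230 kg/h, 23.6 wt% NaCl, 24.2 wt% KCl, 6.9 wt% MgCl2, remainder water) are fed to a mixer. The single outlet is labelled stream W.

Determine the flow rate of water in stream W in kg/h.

1978 kg/h

water out = water in = 2190×0.267 + 462×0.830 + 2230×0.453 = 1978.4 kg/h.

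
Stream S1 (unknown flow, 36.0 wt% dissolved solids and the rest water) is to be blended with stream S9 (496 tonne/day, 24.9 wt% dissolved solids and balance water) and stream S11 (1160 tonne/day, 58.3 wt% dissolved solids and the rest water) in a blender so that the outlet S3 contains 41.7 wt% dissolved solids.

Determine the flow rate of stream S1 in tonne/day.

1916 tonne/day

Let S1 be the unknown flow. Total out = 1656 + S1.
dissolved solids balance: 799.78 + 0.360·S1 = 0.417·(1656 + S1)
(0.360 − 0.417)·S1 = 0.417×1656 − 799.78 = -109.23
S1 = -109.23 / -0.057 = 1916.4 tonne/day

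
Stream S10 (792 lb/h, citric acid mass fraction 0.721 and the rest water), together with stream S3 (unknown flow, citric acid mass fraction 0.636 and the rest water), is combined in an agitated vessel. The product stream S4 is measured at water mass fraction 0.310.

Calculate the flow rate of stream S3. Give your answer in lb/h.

454.7 lb/h

Let S3 be the unknown flow. Total out = 792 + S3.
water balance: 220.97 + 0.364·S3 = 0.310·(792 + S3)
(0.364 − 0.310)·S3 = 0.310×792 − 220.97 = 24.552
S3 = 24.552 / 0.054 = 454.67 lb/h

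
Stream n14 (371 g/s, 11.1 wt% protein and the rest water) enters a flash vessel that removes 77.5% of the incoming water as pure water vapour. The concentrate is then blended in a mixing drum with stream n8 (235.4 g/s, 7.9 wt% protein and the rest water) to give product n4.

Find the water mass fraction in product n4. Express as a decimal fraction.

Vapour removed = 0.775×0.889×371 = 255.61 g/s; concentrate = 115.39 g/s.
water reaching the mixer = 74.209 (from concentrate) + 235.4×0.921 = 291.01 g/s.
Product flow = 115.39 + 235.4 = 350.79 g/s; water fraction = 0.8296.

0.8296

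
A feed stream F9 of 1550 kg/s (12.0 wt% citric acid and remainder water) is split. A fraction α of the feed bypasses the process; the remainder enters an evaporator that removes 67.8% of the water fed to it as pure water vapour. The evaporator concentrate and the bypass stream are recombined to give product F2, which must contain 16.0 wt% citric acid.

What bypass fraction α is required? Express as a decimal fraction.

All 1550×0.120 = 186 kg/s of citric acid reaches F2, so F2 = 186/0.160 = 1162.5 kg/s and vapour = 387.5 kg/s.
The evaporator receives (1−α)·1550 of feed at 0.880 water and removes 0.678 of that water:
0.678×0.880×(1−α)×1550 = 387.5
(1−α) = 387.5/924.79 = 0.4190;  α = 0.5810.

0.581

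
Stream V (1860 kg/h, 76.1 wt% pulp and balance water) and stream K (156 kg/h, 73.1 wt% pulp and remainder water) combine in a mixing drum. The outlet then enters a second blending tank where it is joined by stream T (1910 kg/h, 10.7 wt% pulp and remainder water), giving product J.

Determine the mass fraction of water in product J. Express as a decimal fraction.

0.5584

Overall, product flow = 3926 kg/h.
water in = 1860×0.239 + 156×0.269 + 1910×0.893 = 2192.1 kg/h.
water fraction in J = 0.5584.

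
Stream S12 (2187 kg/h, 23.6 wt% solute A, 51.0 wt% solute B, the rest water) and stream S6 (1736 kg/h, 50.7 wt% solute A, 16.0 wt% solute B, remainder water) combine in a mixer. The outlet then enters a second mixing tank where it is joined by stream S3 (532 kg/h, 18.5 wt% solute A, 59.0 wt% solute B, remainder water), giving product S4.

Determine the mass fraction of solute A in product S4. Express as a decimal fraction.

Overall, product flow = 4455 kg/h.
solute A in = 2187×0.236 + 1736×0.507 + 532×0.185 = 1494.7 kg/h.
solute A fraction in S4 = 0.336.

0.336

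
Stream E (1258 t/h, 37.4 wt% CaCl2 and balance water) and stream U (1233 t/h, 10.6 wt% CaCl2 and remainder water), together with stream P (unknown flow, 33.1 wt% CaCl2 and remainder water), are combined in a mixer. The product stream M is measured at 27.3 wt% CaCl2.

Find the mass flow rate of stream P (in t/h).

1360 t/h

Let P be the unknown flow. Total out = 2491 + P.
CaCl2 balance: 601.19 + 0.331·P = 0.273·(2491 + P)
(0.331 − 0.273)·P = 0.273×2491 − 601.19 = 78.853
P = 78.853 / 0.058 = 1359.5 t/h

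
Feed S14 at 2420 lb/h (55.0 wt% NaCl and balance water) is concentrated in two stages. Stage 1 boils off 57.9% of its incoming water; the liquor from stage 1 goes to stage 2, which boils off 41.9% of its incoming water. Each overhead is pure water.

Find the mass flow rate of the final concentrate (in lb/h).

1597 lb/h

water in feed = 2420×0.450 = 1089 lb/h.
After stage 1: water left = (1−0.579)×1089 = 458.47; stream total = 1789.5 lb/h.
After stage 2: water left = (1−0.419)×458.47 = 266.37; final concentrate = 1597.4 lb/h.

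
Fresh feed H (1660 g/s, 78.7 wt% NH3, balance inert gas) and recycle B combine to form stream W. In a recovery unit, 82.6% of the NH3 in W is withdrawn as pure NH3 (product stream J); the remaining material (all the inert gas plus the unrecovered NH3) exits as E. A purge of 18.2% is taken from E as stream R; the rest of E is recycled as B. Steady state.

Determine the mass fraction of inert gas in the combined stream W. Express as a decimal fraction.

0.561

inert gas enters only via H and leaves only via the purge: 1660×0.213 = 0.182×(inert gas in E), and the recovery unit passes all inert gas, so inert gas in W = inert gas in E = 1942.7 g/s.
NH3 in W: m_A = 1660×0.787 + (1−0.182)·(1−0.826)·m_A, so m_A = 1306.4/0.8577 = 1523.2 g/s.
W = 1523.2 + 1942.7 = 3466 g/s.
inert gas fraction in W = 1942.7/3466 = 0.561.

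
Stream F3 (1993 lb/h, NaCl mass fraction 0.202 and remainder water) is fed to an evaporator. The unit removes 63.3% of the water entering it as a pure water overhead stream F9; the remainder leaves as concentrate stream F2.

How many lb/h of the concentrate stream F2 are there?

water entering = 1993×0.798 = 1590.4 lb/h; overhead removed = 0.633×1590.4 = 1006.7 lb/h.
Concentrate = 1993 − 1006.7 = 986.27 lb/h.

986.3 lb/h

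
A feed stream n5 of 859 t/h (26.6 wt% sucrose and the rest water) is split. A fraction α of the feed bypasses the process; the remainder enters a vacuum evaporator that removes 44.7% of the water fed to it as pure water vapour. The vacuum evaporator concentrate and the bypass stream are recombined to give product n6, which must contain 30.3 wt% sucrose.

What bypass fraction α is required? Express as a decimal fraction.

0.628

All 859×0.266 = 228.49 t/h of sucrose reaches n6, so n6 = 228.49/0.303 = 754.11 t/h and vapour = 104.89 t/h.
The evaporator receives (1−α)·859 of feed at 0.734 water and removes 0.447 of that water:
0.447×0.734×(1−α)×859 = 104.89
(1−α) = 104.89/281.84 = 0.3722;  α = 0.6278.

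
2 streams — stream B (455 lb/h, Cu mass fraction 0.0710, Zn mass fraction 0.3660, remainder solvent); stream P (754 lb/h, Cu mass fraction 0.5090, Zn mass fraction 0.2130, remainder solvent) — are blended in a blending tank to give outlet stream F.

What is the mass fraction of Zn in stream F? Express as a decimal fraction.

Total flow out = 455 + 754 = 1209 lb/h.
Zn in = 455×0.366 + 754×0.213 = 327.13 lb/h.
Zn mass fraction in F = 327.13/1209 = 0.2706.

0.2706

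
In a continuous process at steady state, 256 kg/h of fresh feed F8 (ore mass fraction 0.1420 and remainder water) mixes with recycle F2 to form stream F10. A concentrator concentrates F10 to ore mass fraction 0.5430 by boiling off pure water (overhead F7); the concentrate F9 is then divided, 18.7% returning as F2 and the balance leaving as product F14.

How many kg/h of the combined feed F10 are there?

271.4 kg/h

Overall ore balance (none leaves overhead): ore in fresh feed = ore in product, i.e. 256×0.142 = (1−0.187)·F9·0.543.
F9 = 36.352/(0.543×0.813) = 82.345 kg/h.
Recycle F2 = 0.187×82.345 = 15.399 kg/h.
Combined feed F10 = 256 + 15.399 = 271.4 kg/h.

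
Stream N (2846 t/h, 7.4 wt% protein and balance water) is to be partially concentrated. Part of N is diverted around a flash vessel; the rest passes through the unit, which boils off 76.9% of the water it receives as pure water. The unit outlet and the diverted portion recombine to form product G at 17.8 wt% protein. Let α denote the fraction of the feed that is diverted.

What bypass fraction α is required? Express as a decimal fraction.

All 2846×0.074 = 210.6 t/h of protein reaches G, so G = 210.6/0.178 = 1183.2 t/h and vapour = 1662.8 t/h.
The evaporator receives (1−α)·2846 of feed at 0.926 water and removes 0.769 of that water:
0.769×0.926×(1−α)×2846 = 1662.8
(1−α) = 1662.8/2026.6 = 0.8205;  α = 0.1795.

0.180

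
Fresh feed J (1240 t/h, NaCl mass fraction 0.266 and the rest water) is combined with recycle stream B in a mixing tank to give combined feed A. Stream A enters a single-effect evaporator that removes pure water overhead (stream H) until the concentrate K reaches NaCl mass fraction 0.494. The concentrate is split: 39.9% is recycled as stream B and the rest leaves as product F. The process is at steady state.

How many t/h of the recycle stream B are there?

Overall NaCl balance (none leaves overhead): NaCl in fresh feed = NaCl in product, i.e. 1240×0.266 = (1−0.399)·K·0.494.
K = 329.84/(0.494×0.601) = 1111 t/h.
Recycle B = 0.399×1111 = 443.28 t/h.

443.3 t/h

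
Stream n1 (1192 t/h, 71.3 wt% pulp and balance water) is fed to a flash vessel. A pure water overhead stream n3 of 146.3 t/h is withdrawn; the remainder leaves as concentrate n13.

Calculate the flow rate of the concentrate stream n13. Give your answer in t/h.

1046 t/h

Concentrate = 1192 − 146.3 = 1045.7 t/h.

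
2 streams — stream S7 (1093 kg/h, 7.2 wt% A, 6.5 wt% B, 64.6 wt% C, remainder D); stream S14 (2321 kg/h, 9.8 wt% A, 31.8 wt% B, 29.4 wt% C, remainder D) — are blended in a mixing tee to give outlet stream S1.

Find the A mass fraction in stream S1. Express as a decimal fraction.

Total flow out = 1093 + 2321 = 3414 kg/h.
A in = 1093×0.072 + 2321×0.098 = 306.15 kg/h.
A mass fraction in S1 = 306.15/3414 = 0.0897.

0.0897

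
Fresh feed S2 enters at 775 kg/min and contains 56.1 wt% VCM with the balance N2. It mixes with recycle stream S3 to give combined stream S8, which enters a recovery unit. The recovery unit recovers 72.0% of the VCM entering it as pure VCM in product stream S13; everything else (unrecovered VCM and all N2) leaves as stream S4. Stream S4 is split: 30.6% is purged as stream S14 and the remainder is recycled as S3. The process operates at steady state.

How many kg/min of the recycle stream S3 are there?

876.5 kg/min

N2 enters only via S2 and leaves only via the purge: 775×0.439 = 0.306×(N2 in S4), and the recovery unit passes all N2, so N2 in S8 = N2 in S4 = 1111.8 kg/min.
VCM in S8: m_A = 775×0.561 + (1−0.306)·(1−0.720)·m_A, so m_A = 434.78/0.8057 = 539.64 kg/min.
S4 = (1−0.720)×539.64 + 1111.8 = 1262.9 kg/min.
Recycle S3 = (1−0.306)×1262.9 = 876.48 kg/min.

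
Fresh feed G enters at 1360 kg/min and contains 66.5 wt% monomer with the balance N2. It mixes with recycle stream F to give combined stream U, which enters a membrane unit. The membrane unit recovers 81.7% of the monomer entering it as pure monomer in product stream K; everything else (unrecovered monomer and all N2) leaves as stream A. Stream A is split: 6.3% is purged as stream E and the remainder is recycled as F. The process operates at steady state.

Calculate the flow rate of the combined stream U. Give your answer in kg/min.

8323 kg/min

N2 enters only via G and leaves only via the purge: 1360×0.335 = 0.063×(N2 in A), and the membrane unit passes all N2, so N2 in U = N2 in A = 7231.7 kg/min.
monomer in U: m_A = 1360×0.665 + (1−0.063)·(1−0.817)·m_A, so m_A = 904.4/0.8285 = 1091.6 kg/min.
U = 1091.6 + 7231.7 = 8323.3 kg/min.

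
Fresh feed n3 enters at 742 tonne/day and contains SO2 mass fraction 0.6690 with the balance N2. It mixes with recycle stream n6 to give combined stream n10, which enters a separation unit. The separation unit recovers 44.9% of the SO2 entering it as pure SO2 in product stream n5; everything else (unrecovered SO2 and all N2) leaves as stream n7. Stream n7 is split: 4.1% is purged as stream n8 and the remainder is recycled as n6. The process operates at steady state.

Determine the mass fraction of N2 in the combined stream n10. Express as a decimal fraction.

0.8505

N2 enters only via n3 and leaves only via the purge: 742×0.331 = 0.041×(N2 in n7), and the separation unit passes all N2, so N2 in n10 = N2 in n7 = 5990.3 tonne/day.
SO2 in n10: m_A = 742×0.669 + (1−0.041)·(1−0.449)·m_A, so m_A = 496.4/0.4716 = 1052.6 tonne/day.
n10 = 1052.6 + 5990.3 = 7042.9 tonne/day.
N2 fraction in n10 = 5990.3/7042.9 = 0.8505.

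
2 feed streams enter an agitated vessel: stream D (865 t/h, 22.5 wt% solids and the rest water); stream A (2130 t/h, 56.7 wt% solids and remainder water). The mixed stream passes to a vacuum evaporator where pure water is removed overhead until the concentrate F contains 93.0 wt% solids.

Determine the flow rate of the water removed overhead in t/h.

solids entering = 865×0.225 + 2130×0.567 = 1402.3 t/h.
All solids reports to F, so F = 1402.3/0.930 = 1507.9 t/h.
Total feed = 2995 t/h; overhead = 2995 − 1507.9 = 1487.1 t/h.

1487 t/h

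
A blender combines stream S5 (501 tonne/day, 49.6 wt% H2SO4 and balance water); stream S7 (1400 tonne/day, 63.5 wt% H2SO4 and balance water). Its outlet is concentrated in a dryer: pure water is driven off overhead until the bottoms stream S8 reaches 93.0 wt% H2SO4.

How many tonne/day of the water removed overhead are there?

677.9 tonne/day

H2SO4 entering = 501×0.496 + 1400×0.635 = 1137.5 tonne/day.
All H2SO4 reports to S8, so S8 = 1137.5/0.930 = 1223.1 tonne/day.
Total feed = 1901 tonne/day; overhead = 1901 − 1223.1 = 677.89 tonne/day.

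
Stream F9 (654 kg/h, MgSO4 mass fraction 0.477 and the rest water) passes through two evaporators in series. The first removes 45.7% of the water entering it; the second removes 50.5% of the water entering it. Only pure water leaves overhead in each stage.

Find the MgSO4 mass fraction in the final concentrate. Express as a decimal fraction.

0.772

water in feed = 654×0.523 = 342.04 kg/h.
After stage 1: water left = (1−0.457)×342.04 = 185.73; stream total = 497.69 kg/h.
After stage 2: water left = (1−0.505)×185.73 = 91.936; final concentrate = 403.89 kg/h.
MgSO4 fraction = 311.96/403.89 = 0.772.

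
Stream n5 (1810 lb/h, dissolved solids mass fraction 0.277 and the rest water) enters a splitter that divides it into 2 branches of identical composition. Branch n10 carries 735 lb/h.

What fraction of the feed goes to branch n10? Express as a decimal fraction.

Fraction to n10 = 735/1810 = 0.4061.

0.406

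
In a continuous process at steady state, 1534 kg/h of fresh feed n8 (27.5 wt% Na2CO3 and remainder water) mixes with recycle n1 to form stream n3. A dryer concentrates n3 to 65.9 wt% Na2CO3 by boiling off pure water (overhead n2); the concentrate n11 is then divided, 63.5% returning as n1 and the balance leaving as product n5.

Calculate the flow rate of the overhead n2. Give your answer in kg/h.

Overall Na2CO3 balance (none leaves overhead): Na2CO3 in fresh feed = Na2CO3 in product, i.e. 1534×0.275 = (1−0.635)·n11·0.659.
n11 = 421.85/(0.659×0.365) = 1753.8 kg/h.
Recycle n1 = 0.635×1753.8 = 1113.7 kg/h.
Combined feed n3 = 1534 + 1113.7 = 2647.7 kg/h.
Overhead n2 = n3 − n11 = 2647.7 − 1753.8 = 893.86 kg/h.

893.9 kg/h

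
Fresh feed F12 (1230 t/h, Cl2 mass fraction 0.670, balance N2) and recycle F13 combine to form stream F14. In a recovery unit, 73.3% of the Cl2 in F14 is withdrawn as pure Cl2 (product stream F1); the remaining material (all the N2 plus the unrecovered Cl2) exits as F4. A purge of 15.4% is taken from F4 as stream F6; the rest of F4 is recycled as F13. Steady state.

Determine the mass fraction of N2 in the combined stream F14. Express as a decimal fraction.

N2 enters only via F12 and leaves only via the purge: 1230×0.330 = 0.154×(N2 in F4), and the recovery unit passes all N2, so N2 in F14 = N2 in F4 = 2635.7 t/h.
Cl2 in F14: m_A = 1230×0.670 + (1−0.154)·(1−0.733)·m_A, so m_A = 824.1/0.7741 = 1064.6 t/h.
F14 = 1064.6 + 2635.7 = 3700.3 t/h.
N2 fraction in F14 = 2635.7/3700.3 = 0.712.

0.712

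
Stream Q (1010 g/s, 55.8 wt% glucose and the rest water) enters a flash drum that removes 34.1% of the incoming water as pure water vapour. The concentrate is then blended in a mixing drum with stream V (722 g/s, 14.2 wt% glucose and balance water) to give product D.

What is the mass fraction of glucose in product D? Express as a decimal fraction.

Vapour removed = 0.341×0.442×1010 = 152.23 g/s; concentrate = 857.77 g/s.
glucose reaching the mixer = 563.58 (from concentrate) + 722×0.142 = 666.1 g/s.
Product flow = 857.77 + 722 = 1579.8 g/s; glucose fraction = 0.422.

0.422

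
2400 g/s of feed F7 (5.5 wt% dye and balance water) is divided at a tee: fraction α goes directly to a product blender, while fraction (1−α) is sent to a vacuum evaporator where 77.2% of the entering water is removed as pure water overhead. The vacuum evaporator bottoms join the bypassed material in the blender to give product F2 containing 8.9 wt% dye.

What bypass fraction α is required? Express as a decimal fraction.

0.476

All 2400×0.055 = 132 g/s of dye reaches F2, so F2 = 132/0.089 = 1483.1 g/s and vapour = 916.85 g/s.
The evaporator receives (1−α)·2400 of feed at 0.945 water and removes 0.772 of that water:
0.772×0.945×(1−α)×2400 = 916.85
(1−α) = 916.85/1750.9 = 0.5236;  α = 0.4764.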